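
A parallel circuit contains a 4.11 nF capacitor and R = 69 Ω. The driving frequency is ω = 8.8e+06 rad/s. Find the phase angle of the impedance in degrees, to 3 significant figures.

-68.2°

X_C = 1/(ωC) = 27.6 Ω
Parallel: admittances add. Y = 1/R + jωC
Y = (0.0145 + j0.0362) S
|Y| = 0.0390 S → |Z| = 1/|Y| = 25.7 Ω, ∠Z = −∠Y = -68.2°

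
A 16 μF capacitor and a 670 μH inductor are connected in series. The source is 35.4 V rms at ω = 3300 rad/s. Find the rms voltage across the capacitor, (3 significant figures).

X_L = ωL = 2.21 Ω
X_C = 1/(ωC) = 18.9 Ω
Net reactance X = X_L − X_C = -16.7 Ω
Z = − j16.7 Ω
|Z| = √(0² + 16.7²) = 16.7 Ω
I = V/|Z| = 2.12 A
V_C = I·|Z_C| = 2.12 × 18.9 = 40.1 V

40.1 V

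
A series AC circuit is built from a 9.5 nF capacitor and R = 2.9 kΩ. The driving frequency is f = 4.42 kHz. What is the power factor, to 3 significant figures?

0.608

ω = 2πf = 27770 rad/s
X_C = 1/(ωC) = 3790 Ω
Z = 2900 − j3790 Ω
|Z| = √(2900² + 3790²) = 4770 Ω
∠Z = arctan(-3790/2900) = -52.6°
cos φ = cos(-52.6°) = 0.608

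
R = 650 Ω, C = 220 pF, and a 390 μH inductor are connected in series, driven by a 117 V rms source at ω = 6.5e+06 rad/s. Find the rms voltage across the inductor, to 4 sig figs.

X_L = ωL = 2535 Ω
X_C = 1/(ωC) = 699.3 Ω
Net reactance X = X_L − X_C = 1836 Ω
Z = 650.0 + j1836 Ω
|Z| = √(650.0² + 1836²) = 1947 Ω
I = V/|Z| = 60.08 mA
V_L = I·|Z_L| = 0.06008 × 2535 = 152.3 V

152.3 V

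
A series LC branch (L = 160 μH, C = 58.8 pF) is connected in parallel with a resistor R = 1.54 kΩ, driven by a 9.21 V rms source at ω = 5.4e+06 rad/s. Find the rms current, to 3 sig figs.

X_L = ωL = 864 Ω
X_C = 1/(ωC) = 3150 Ω
Branch 1: Z₁ = R = 1540 Ω
Branch 2 (series LC): Z₂ = j(X_L − X_C) = −j2290 Ω
Parallel: Z = Z₁Z₂/(Z₁+Z₂), |Z| = 1280 Ω, ∠Z = -34.0°
I = V/|Z| = 9.21/1280 = 7.21 mA

7.21 mA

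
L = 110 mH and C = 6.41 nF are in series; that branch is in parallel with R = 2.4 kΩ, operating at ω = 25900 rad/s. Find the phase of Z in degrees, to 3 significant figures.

-37.1°

X_L = ωL = 2850 Ω
X_C = 1/(ωC) = 6020 Ω
Branch 1: Z₁ = R = 2400 Ω
Branch 2 (series LC): Z₂ = j(X_L − X_C) = −j3170 Ω
Parallel: Z = Z₁Z₂/(Z₁+Z₂), |Z| = 1910 Ω, ∠Z = -37.1°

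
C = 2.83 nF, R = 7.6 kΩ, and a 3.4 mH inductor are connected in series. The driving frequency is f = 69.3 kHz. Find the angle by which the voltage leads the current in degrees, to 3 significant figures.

5.03°

ω = 2πf = 435400 rad/s
X_L = ωL = 1480 Ω
X_C = 1/(ωC) = 812 Ω
Net reactance X = X_L − X_C = 669 Ω
Z = 7600 + j669 Ω
|Z| = √(7600² + 669²) = 7630 Ω
∠Z = arctan(669/7600) = 5.03°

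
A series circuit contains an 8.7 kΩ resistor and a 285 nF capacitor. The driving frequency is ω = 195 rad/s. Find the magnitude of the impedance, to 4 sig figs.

19990 Ω

X_C = 1/(ωC) = 17990 Ω
Z = 8700 − j17990 Ω
|Z| = √(8700² + 17990²) = 19990 Ω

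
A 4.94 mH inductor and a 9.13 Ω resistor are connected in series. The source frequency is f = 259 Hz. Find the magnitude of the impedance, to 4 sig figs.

12.16 Ω

ω = 2πf = 1627 rad/s
X_L = ωL = 8.039 Ω
Z = 9.130 + j8.039 Ω
|Z| = √(9.130² + 8.039²) = 12.16 Ω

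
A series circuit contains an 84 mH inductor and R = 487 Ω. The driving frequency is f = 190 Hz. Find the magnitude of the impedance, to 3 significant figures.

ω = 2πf = 1194 rad/s
X_L = ωL = 100 Ω
Z = 487 + j100 Ω
|Z| = √(487² + 100²) = 497 Ω

497 Ω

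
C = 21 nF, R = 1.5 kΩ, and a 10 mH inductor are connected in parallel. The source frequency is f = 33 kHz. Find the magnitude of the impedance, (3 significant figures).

ω = 2πf = 207300 rad/s
X_L = ωL = 2070 Ω
X_C = 1/(ωC) = 230 Ω
Parallel: admittances add. Y = 1/R + 1/(jωL) + jωC
Y = (0.000667 + j0.00387) S
|Y| = 0.00393 S → |Z| = 1/|Y| = 255 Ω, ∠Z = −∠Y = -80.2°

255 Ω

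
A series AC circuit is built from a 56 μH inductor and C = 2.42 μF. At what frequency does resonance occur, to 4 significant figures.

13.67 kHz

ω₀ = 1/√(LC) = 1/√(5.6e-05 × 2.42e-06) = 85900 rad/s
f₀ = ω₀/(2π) = 13.67 kHz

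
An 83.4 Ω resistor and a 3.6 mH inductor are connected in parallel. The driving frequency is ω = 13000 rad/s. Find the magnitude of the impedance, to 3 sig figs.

X_L = ωL = 46.8 Ω
Parallel: admittances add. Y = 1/R + 1/(jωL)
Y = (0.0120 − j0.0214) S
|Y| = 0.0245 S → |Z| = 1/|Y| = 40.8 Ω, ∠Z = −∠Y = 60.7°

40.8 Ω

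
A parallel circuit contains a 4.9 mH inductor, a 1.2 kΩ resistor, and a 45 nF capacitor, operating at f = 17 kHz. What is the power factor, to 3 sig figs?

ω = 2πf = 106800 rad/s
X_L = ωL = 523 Ω
X_C = 1/(ωC) = 208 Ω
Parallel: admittances add. Y = 1/R + 1/(jωL) + jωC
Y = (0.000833 + j0.00290) S
|Y| = 0.00301 S → |Z| = 1/|Y| = 332 Ω, ∠Z = −∠Y = -73.9°
cos φ = cos(-73.9°) = 0.277

0.277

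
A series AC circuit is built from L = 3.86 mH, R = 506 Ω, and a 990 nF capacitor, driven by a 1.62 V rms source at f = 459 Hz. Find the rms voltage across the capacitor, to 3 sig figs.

ω = 2πf = 2884 rad/s
X_L = ωL = 11.1 Ω
X_C = 1/(ωC) = 350 Ω
Net reactance X = X_L − X_C = -339 Ω
Z = 506 − j339 Ω
|Z| = √(506² + 339²) = 609 Ω
I = V/|Z| = 2.66 mA
V_C = I·|Z_C| = 0.00266 × 350 = 0.931 V

0.931 V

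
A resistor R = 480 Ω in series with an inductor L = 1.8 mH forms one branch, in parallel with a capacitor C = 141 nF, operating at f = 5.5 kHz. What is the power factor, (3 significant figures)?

0.406

ω = 2πf = 34560 rad/s
X_L = ωL = 62.2 Ω
X_C = 1/(ωC) = 205 Ω
Branch 1 (R+jX_L): Z₁ = 480 + j62.2 Ω, |Z₁| = 484 Ω
Branch 2 (−jX_C): Z₂ = −j205 Ω
Parallel: Z = Z₁Z₂/(Z₁+Z₂), |Z| = 198 Ω, ∠Z = -66.0°
cos φ = cos(-66.0°) = 0.406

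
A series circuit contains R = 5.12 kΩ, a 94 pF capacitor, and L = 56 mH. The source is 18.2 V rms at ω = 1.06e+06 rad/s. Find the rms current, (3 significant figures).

367 μA

X_L = ωL = 59400 Ω
X_C = 1/(ωC) = 10000 Ω
Net reactance X = X_L − X_C = 49300 Ω
Z = 5120 + j49300 Ω
|Z| = √(5120² + 49300²) = 49600 Ω
I = V/|Z| = 18.2/49600 = 367 μA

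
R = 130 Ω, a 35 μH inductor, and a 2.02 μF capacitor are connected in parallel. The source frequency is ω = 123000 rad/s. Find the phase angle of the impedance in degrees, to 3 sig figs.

X_L = ωL = 4.30 Ω
X_C = 1/(ωC) = 4.02 Ω
Parallel: admittances add. Y = 1/R + 1/(jωL) + jωC
Y = (0.00769 + j0.0162) S
|Y| = 0.0179 S → |Z| = 1/|Y| = 55.8 Ω, ∠Z = −∠Y = -64.6°

-64.6°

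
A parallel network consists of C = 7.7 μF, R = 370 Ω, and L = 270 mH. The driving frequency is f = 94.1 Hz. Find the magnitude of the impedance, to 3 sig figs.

313 Ω

ω = 2πf = 591.2 rad/s
X_L = ωL = 160 Ω
X_C = 1/(ωC) = 220 Ω
Parallel: admittances add. Y = 1/R + 1/(jωL) + jωC
Y = (0.00270 − j0.00171) S
|Y| = 0.00320 S → |Z| = 1/|Y| = 313 Ω, ∠Z = −∠Y = 32.3°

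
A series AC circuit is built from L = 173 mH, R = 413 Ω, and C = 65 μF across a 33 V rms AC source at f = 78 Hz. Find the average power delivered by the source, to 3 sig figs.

2.59 W

ω = 2πf = 490.1 rad/s
X_L = ωL = 84.8 Ω
X_C = 1/(ωC) = 31.4 Ω
Net reactance X = X_L − X_C = 53.4 Ω
Z = 413 + j53.4 Ω
|Z| = √(413² + 53.4²) = 416 Ω
∠Z = arctan(53.4/413) = 7.37°
I = V/|Z| = 79.2 mA
P = VI cos φ = 33 × 0.0792 × cos(7.37°) = 2.59 W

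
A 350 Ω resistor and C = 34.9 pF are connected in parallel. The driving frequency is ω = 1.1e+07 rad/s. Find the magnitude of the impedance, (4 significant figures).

X_C = 1/(ωC) = 2605 Ω
Parallel: admittances add. Y = 1/R + jωC
Y = (0.002857 + j0.0003839) S
|Y| = 0.002883 S → |Z| = 1/|Y| = 346.9 Ω, ∠Z = −∠Y = -7.653°

346.9 Ω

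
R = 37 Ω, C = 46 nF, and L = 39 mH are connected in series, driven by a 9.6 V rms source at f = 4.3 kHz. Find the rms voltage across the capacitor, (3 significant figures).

30.7 V

ω = 2πf = 27020 rad/s
X_L = ωL = 1050 Ω
X_C = 1/(ωC) = 805 Ω
Net reactance X = X_L − X_C = 249 Ω
Z = 37.0 + j249 Ω
|Z| = √(37.0² + 249²) = 252 Ω
I = V/|Z| = 38.1 mA
V_C = I·|Z_C| = 0.0381 × 805 = 30.7 V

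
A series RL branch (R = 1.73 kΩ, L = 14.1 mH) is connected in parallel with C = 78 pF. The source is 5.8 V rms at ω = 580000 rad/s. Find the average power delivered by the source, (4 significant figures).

832.9 μW

X_L = ωL = 8178 Ω
X_C = 1/(ωC) = 22100 Ω
Branch 1 (R+jX_L): Z₁ = 1730 + j8178 Ω, |Z₁| = 8359 Ω
Branch 2 (−jX_C): Z₂ = −j22100 Ω
Parallel: Z = Z₁Z₂/(Z₁+Z₂), |Z| = 13170 Ω, ∠Z = 70.97°
I = V/|Z| = 440.5 μA
P = VI cos φ = 5.8 × 0.0004405 × cos(70.97°) = 832.9 μW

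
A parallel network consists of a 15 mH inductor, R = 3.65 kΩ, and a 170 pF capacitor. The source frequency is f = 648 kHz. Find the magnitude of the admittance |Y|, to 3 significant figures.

ω = 2πf = 4.072e+06 rad/s
X_L = ωL = 61100 Ω
X_C = 1/(ωC) = 1440 Ω
Parallel: admittances add. Y = 1/R + 1/(jωL) + jωC
Y = (0.000274 + j0.000676) S
|Y| = 0.000729 S → |Z| = 1/|Y| = 1370 Ω, ∠Z = −∠Y = -67.9°

729 μS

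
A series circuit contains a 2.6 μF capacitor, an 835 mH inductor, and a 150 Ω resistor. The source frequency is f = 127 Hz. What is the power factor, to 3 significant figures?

ω = 2πf = 798.0 rad/s
X_L = ωL = 666 Ω
X_C = 1/(ωC) = 482 Ω
Net reactance X = X_L − X_C = 184 Ω
Z = 150 + j184 Ω
|Z| = √(150² + 184²) = 238 Ω
∠Z = arctan(184/150) = 50.9°
cos φ = cos(50.9°) = 0.631

0.631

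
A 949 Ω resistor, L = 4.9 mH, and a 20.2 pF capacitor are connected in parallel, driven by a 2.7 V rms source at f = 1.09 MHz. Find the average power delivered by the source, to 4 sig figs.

ω = 2πf = 6.849e+06 rad/s
X_L = ωL = 33560 Ω
X_C = 1/(ωC) = 7228 Ω
Parallel: admittances add. Y = 1/R + 1/(jωL) + jωC
Y = (0.001054 + j0.0001085) S
|Y| = 0.001059 S → |Z| = 1/|Y| = 944.0 Ω, ∠Z = −∠Y = -5.881°
I = V/|Z| = 2.860 mA
P = VI cos φ = 2.7 × 0.002860 × cos(-5.881°) = 7.682 mW

7.682 mW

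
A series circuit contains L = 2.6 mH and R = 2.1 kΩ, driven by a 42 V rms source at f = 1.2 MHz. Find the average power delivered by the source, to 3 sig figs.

ω = 2πf = 7.54e+06 rad/s
X_L = ωL = 19600 Ω
Z = 2100 + j19600 Ω
|Z| = √(2100² + 19600²) = 19700 Ω
∠Z = arctan(19600/2100) = 83.9°
I = V/|Z| = 2.13 mA
P = VI cos φ = 42 × 0.00213 × cos(83.9°) = 9.53 mW

9.53 mW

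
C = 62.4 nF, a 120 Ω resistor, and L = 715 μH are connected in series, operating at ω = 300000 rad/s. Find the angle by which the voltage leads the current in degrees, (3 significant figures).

X_L = ωL = 214 Ω
X_C = 1/(ωC) = 53.4 Ω
Net reactance X = X_L − X_C = 161 Ω
Z = 120 + j161 Ω
|Z| = √(120² + 161²) = 201 Ω
∠Z = arctan(161/120) = 53.3°

53.3°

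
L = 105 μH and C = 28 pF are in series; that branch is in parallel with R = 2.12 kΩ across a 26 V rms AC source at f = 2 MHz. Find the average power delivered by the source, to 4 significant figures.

ω = 2πf = 1.257e+07 rad/s
X_L = ωL = 1319 Ω
X_C = 1/(ωC) = 2842 Ω
Branch 1: Z₁ = R = 2120 Ω
Branch 2 (series LC): Z₂ = j(X_L − X_C) = −j1523 Ω
Parallel: Z = Z₁Z₂/(Z₁+Z₂), |Z| = 1237 Ω, ∠Z = -54.31°
I = V/|Z| = 21.02 mA
P = VI cos φ = 26 × 0.02102 × cos(-54.31°) = 318.9 mW

318.9 mW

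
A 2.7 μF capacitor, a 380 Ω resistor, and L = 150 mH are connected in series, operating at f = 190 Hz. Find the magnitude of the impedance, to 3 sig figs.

ω = 2πf = 1194 rad/s
X_L = ωL = 179 Ω
X_C = 1/(ωC) = 310 Ω
Net reactance X = X_L − X_C = -131 Ω
Z = 380 − j131 Ω
|Z| = √(380² + 131²) = 402 Ω

402 Ω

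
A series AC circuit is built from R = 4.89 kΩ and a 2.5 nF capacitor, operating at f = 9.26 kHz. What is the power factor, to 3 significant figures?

ω = 2πf = 58180 rad/s
X_C = 1/(ωC) = 6870 Ω
Z = 4890 − j6870 Ω
|Z| = √(4890² + 6870²) = 8440 Ω
∠Z = arctan(-6870/4890) = -54.6°
cos φ = cos(-54.6°) = 0.580

0.580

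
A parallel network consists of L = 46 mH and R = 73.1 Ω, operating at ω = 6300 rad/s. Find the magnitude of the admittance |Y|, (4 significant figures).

X_L = ωL = 289.8 Ω
Parallel: admittances add. Y = 1/R + 1/(jωL)
Y = (0.01368 − j0.003451) S
|Y| = 0.01411 S → |Z| = 1/|Y| = 70.88 Ω, ∠Z = −∠Y = 14.16°

14.11 mS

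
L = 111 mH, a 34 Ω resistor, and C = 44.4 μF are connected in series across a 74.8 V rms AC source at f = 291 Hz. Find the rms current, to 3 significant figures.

ω = 2πf = 1828 rad/s
X_L = ωL = 203 Ω
X_C = 1/(ωC) = 12.3 Ω
Net reactance X = X_L − X_C = 191 Ω
Z = 34.0 + j191 Ω
|Z| = √(34.0² + 191²) = 194 Ω
I = V/|Z| = 74.8/194 = 386 mA

386 mA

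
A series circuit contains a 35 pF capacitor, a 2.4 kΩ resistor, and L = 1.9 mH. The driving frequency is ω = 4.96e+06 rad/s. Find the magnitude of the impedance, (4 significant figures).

X_L = ωL = 9424 Ω
X_C = 1/(ωC) = 5760 Ω
Net reactance X = X_L − X_C = 3664 Ω
Z = 2400 + j3664 Ω
|Z| = √(2400² + 3664²) = 4380 Ω

4380 Ω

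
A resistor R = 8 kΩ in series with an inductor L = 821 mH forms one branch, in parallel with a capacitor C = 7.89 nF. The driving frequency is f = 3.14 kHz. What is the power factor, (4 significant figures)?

ω = 2πf = 19730 rad/s
X_L = ωL = 16200 Ω
X_C = 1/(ωC) = 6424 Ω
Branch 1 (R+jX_L): Z₁ = 8000 + j16200 Ω, |Z₁| = 18070 Ω
Branch 2 (−jX_C): Z₂ = −j6424 Ω
Parallel: Z = Z₁Z₂/(Z₁+Z₂), |Z| = 9189 Ω, ∠Z = -76.98°
cos φ = cos(-76.98°) = 0.2252

0.2252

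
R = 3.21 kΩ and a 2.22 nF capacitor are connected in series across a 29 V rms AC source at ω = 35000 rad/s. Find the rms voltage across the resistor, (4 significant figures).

X_C = 1/(ωC) = 12870 Ω
Z = 3210 − j12870 Ω
|Z| = √(3210² + 12870²) = 13260 Ω
I = V/|Z| = 2.186 mA
V_R = I·|Z_R| = 0.002186 × 3210 = 7.018 V

7.018 V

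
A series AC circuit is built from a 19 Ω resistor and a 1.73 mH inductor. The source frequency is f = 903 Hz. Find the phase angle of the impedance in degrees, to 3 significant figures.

ω = 2πf = 5674 rad/s
X_L = ωL = 9.82 Ω
Z = 19.0 + j9.82 Ω
|Z| = √(19.0² + 9.82²) = 21.4 Ω
∠Z = arctan(9.82/19.0) = 27.3°

27.3°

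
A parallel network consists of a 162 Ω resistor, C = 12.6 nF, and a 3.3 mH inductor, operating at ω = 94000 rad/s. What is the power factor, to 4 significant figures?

0.9495

X_L = ωL = 310.2 Ω
X_C = 1/(ωC) = 844.3 Ω
Parallel: admittances add. Y = 1/R + 1/(jωL) + jωC
Y = (0.006173 − j0.002039) S
|Y| = 0.006501 S → |Z| = 1/|Y| = 153.8 Ω, ∠Z = −∠Y = 18.28°
cos φ = cos(18.28°) = 0.9495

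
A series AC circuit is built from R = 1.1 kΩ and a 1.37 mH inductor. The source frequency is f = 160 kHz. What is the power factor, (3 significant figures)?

ω = 2πf = 1.005e+06 rad/s
X_L = ωL = 1380 Ω
Z = 1100 + j1380 Ω
|Z| = √(1100² + 1380²) = 1760 Ω
∠Z = arctan(1380/1100) = 51.4°
cos φ = cos(51.4°) = 0.624

0.624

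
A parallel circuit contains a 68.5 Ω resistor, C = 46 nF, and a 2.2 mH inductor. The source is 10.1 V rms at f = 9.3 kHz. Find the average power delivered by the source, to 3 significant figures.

ω = 2πf = 58430 rad/s
X_L = ωL = 129 Ω
X_C = 1/(ωC) = 372 Ω
Parallel: admittances add. Y = 1/R + 1/(jωL) + jωC
Y = (0.0146 − j0.00509) S
|Y| = 0.0155 S → |Z| = 1/|Y| = 64.7 Ω, ∠Z = −∠Y = 19.2°
I = V/|Z| = 156 mA
P = VI cos φ = 10.1 × 0.156 × cos(19.2°) = 1.49 W

1.49 W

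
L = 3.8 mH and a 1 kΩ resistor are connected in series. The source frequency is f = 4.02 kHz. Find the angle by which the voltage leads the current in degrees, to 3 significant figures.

ω = 2πf = 25260 rad/s
X_L = ωL = 96.0 Ω
Z = 1000 + j96.0 Ω
|Z| = √(1000² + 96.0²) = 1000 Ω
∠Z = arctan(96.0/1000) = 5.48°

5.48°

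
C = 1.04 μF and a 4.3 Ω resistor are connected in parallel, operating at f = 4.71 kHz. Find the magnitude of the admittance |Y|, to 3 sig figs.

235 mS

ω = 2πf = 29590 rad/s
X_C = 1/(ωC) = 32.5 Ω
Parallel: admittances add. Y = 1/R + jωC
Y = (0.233 + j0.0308) S
|Y| = 0.235 S → |Z| = 1/|Y| = 4.26 Ω, ∠Z = −∠Y = -7.54°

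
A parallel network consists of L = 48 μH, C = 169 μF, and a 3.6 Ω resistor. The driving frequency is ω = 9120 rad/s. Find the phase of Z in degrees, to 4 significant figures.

69.50°

X_L = ωL = 0.4378 Ω
X_C = 1/(ωC) = 0.6488 Ω
Parallel: admittances add. Y = 1/R + 1/(jωL) + jωC
Y = (0.2778 − j0.7431) S
|Y| = 0.7933 S → |Z| = 1/|Y| = 1.261 Ω, ∠Z = −∠Y = 69.50°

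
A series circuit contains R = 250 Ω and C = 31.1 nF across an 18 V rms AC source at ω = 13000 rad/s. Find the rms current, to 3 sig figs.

X_C = 1/(ωC) = 2470 Ω
Z = 250 − j2470 Ω
|Z| = √(250² + 2470²) = 2490 Ω
I = V/|Z| = 18/2490 = 7.24 mA

7.24 mA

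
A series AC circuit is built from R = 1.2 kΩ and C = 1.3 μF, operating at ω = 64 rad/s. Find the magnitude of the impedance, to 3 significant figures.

X_C = 1/(ωC) = 12000 Ω
Z = 1200 − j12000 Ω
|Z| = √(1200² + 12000²) = 12100 Ω

12100 Ω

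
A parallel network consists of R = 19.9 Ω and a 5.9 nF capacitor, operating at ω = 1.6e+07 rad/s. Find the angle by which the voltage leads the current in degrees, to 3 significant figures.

-62.0°

X_C = 1/(ωC) = 10.6 Ω
Parallel: admittances add. Y = 1/R + jωC
Y = (0.0503 + j0.0944) S
|Y| = 0.107 S → |Z| = 1/|Y| = 9.35 Ω, ∠Z = −∠Y = -62.0°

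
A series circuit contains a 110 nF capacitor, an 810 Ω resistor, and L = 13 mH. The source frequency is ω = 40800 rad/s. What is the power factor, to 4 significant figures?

0.9349

X_L = ωL = 530.4 Ω
X_C = 1/(ωC) = 222.8 Ω
Net reactance X = X_L − X_C = 307.6 Ω
Z = 810.0 + j307.6 Ω
|Z| = √(810.0² + 307.6²) = 866.4 Ω
∠Z = arctan(307.6/810.0) = 20.79°
cos φ = cos(20.79°) = 0.9349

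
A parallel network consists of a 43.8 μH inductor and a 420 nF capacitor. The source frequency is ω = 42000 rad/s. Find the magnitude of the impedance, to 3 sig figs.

1.90 Ω

X_L = ωL = 1.84 Ω
X_C = 1/(ωC) = 56.7 Ω
Parallel: admittances add. Y = 1/(jωL) + jωC
Y = (0 − j0.526) S
|Y| = 0.526 S → |Z| = 1/|Y| = 1.90 Ω, ∠Z = −∠Y = 90.0°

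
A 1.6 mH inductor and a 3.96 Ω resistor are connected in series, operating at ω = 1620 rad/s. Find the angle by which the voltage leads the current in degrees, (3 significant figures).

33.2°

X_L = ωL = 2.59 Ω
Z = 3.96 + j2.59 Ω
|Z| = √(3.96² + 2.59²) = 4.73 Ω
∠Z = arctan(2.59/3.96) = 33.2°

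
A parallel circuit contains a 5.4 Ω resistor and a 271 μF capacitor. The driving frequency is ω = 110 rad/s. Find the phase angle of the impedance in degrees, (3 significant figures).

-9.14°

X_C = 1/(ωC) = 33.5 Ω
Parallel: admittances add. Y = 1/R + jωC
Y = (0.185 + j0.0298) S
|Y| = 0.188 S → |Z| = 1/|Y| = 5.33 Ω, ∠Z = −∠Y = -9.14°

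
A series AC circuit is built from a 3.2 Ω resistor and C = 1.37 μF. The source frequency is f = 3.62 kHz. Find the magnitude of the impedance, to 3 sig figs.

ω = 2πf = 22750 rad/s
X_C = 1/(ωC) = 32.1 Ω
Z = 3.20 − j32.1 Ω
|Z| = √(3.20² + 32.1²) = 32.3 Ω

32.3 Ω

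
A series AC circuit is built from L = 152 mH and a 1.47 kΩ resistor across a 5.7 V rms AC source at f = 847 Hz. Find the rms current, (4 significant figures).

3.397 mA

ω = 2πf = 5322 rad/s
X_L = ωL = 808.9 Ω
Z = 1470 + j808.9 Ω
|Z| = √(1470² + 808.9²) = 1678 Ω
I = V/|Z| = 5.7/1678 = 3.397 mA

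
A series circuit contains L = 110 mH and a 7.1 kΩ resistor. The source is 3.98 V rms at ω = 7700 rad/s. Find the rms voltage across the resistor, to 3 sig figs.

3.95 V

X_L = ωL = 847 Ω
Z = 7100 + j847 Ω
|Z| = √(7100² + 847²) = 7150 Ω
I = V/|Z| = 557 μA
V_R = I·|Z_R| = 0.000557 × 7100 = 3.95 V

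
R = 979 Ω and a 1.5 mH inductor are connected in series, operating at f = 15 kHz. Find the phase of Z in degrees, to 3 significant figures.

8.22°

ω = 2πf = 94250 rad/s
X_L = ωL = 141 Ω
Z = 979 + j141 Ω
|Z| = √(979² + 141²) = 989 Ω
∠Z = arctan(141/979) = 8.22°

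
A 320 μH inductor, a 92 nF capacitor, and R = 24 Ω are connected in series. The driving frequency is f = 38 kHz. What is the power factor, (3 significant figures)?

ω = 2πf = 238800 rad/s
X_L = ωL = 76.4 Ω
X_C = 1/(ωC) = 45.5 Ω
Net reactance X = X_L − X_C = 30.9 Ω
Z = 24.0 + j30.9 Ω
|Z| = √(24.0² + 30.9²) = 39.1 Ω
∠Z = arctan(30.9/24.0) = 52.1°
cos φ = cos(52.1°) = 0.614

0.614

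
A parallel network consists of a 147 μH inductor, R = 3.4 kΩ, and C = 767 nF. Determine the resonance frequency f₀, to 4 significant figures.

14.99 kHz

ω₀ = 1/√(LC) = 1/√(0.000147 × 7.67e-07) = 94180 rad/s
f₀ = ω₀/(2π) = 14.99 kHz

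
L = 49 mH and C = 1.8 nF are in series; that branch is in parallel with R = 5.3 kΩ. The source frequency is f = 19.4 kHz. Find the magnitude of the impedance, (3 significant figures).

ω = 2πf = 121900 rad/s
X_L = ωL = 5970 Ω
X_C = 1/(ωC) = 4560 Ω
Branch 1: Z₁ = R = 5300 Ω
Branch 2 (series LC): Z₂ = j(X_L − X_C) = j1420 Ω
Parallel: Z = Z₁Z₂/(Z₁+Z₂), |Z| = 1370 Ω, ∠Z = 75.1°

1370 Ω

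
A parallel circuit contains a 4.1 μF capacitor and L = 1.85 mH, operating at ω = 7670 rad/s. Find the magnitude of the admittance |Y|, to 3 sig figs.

39.0 mS

X_L = ωL = 14.2 Ω
X_C = 1/(ωC) = 31.8 Ω
Parallel: admittances add. Y = 1/(jωL) + jωC
Y = (0 − j0.0390) S
|Y| = 0.0390 S → |Z| = 1/|Y| = 25.6 Ω, ∠Z = −∠Y = 90.0°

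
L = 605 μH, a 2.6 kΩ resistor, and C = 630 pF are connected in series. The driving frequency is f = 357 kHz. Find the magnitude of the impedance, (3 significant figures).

2680 Ω

ω = 2πf = 2.243e+06 rad/s
X_L = ωL = 1360 Ω
X_C = 1/(ωC) = 708 Ω
Net reactance X = X_L − X_C = 649 Ω
Z = 2600 + j649 Ω
|Z| = √(2600² + 649²) = 2680 Ω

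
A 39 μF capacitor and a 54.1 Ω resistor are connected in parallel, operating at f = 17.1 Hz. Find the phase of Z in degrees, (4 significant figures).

-12.77°

ω = 2πf = 107.4 rad/s
X_C = 1/(ωC) = 238.6 Ω
Parallel: admittances add. Y = 1/R + jωC
Y = (0.01848 + j0.004190) S
|Y| = 0.01895 S → |Z| = 1/|Y| = 52.76 Ω, ∠Z = −∠Y = -12.77°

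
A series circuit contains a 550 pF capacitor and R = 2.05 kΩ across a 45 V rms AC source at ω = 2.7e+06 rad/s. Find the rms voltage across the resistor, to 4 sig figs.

42.75 V

X_C = 1/(ωC) = 673.4 Ω
Z = 2050 − j673.4 Ω
|Z| = √(2050² + 673.4²) = 2158 Ω
I = V/|Z| = 20.85 mA
V_R = I·|Z_R| = 0.02085 × 2050 = 42.75 V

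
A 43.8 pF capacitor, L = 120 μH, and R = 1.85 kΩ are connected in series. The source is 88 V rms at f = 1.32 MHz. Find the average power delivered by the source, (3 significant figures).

2.20 W

ω = 2πf = 8.294e+06 rad/s
X_L = ωL = 995 Ω
X_C = 1/(ωC) = 2750 Ω
Net reactance X = X_L − X_C = -1760 Ω
Z = 1850 − j1760 Ω
|Z| = √(1850² + 1760²) = 2550 Ω
∠Z = arctan(-1760/1850) = -43.5°
I = V/|Z| = 34.5 mA
P = VI cos φ = 88 × 0.0345 × cos(-43.5°) = 2.20 W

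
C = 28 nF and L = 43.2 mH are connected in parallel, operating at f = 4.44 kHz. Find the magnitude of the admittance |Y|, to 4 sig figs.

ω = 2πf = 27900 rad/s
X_L = ωL = 1205 Ω
X_C = 1/(ωC) = 1280 Ω
Parallel: admittances add. Y = 1/(jωL) + jωC
Y = (0 − j4.864e-05) S
|Y| = 4.864e-05 S → |Z| = 1/|Y| = 20560 Ω, ∠Z = −∠Y = 90.00°

48.64 μS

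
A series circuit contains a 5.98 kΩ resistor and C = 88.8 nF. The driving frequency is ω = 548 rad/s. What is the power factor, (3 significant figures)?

X_C = 1/(ωC) = 20500 Ω
Z = 5980 − j20500 Ω
|Z| = √(5980² + 20500²) = 21400 Ω
∠Z = arctan(-20500/5980) = -73.8°
cos φ = cos(-73.8°) = 0.279

0.279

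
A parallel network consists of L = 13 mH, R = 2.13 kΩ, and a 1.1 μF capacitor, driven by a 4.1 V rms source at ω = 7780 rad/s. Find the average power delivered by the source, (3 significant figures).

X_L = ωL = 101 Ω
X_C = 1/(ωC) = 117 Ω
Parallel: admittances add. Y = 1/R + 1/(jωL) + jωC
Y = (0.000469 − j0.00133) S
|Y| = 0.00141 S → |Z| = 1/|Y| = 709 Ω, ∠Z = −∠Y = 70.5°
I = V/|Z| = 5.78 mA
P = VI cos φ = 4.1 × 0.00578 × cos(70.5°) = 7.89 mW

7.89 mW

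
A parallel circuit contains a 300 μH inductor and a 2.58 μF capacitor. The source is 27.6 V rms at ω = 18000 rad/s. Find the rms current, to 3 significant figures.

3.83 A

X_L = ωL = 5.40 Ω
X_C = 1/(ωC) = 21.5 Ω
Parallel: admittances add. Y = 1/(jωL) + jωC
Y = (0 − j0.139) S
|Y| = 0.139 S → |Z| = 1/|Y| = 7.21 Ω, ∠Z = −∠Y = 90.0°
I = V/|Z| = 27.6/7.21 = 3.83 A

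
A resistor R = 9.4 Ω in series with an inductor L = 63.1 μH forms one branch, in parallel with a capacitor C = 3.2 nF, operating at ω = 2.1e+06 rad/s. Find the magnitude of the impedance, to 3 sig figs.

1050 Ω

X_L = ωL = 133 Ω
X_C = 1/(ωC) = 149 Ω
Branch 1 (R+jX_L): Z₁ = 9.40 + j133 Ω, |Z₁| = 133 Ω
Branch 2 (−jX_C): Z₂ = −j149 Ω
Parallel: Z = Z₁Z₂/(Z₁+Z₂), |Z| = 1050 Ω, ∠Z = 56.0°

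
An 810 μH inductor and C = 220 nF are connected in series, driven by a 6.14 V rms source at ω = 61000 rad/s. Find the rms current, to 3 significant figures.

X_L = ωL = 49.4 Ω
X_C = 1/(ωC) = 74.5 Ω
Net reactance X = X_L − X_C = -25.1 Ω
Z = − j25.1 Ω
|Z| = √(0² + 25.1²) = 25.1 Ω
I = V/|Z| = 6.14/25.1 = 245 mA

245 mA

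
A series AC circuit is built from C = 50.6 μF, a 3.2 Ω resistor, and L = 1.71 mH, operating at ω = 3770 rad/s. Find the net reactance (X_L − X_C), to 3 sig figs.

X_L = ωL = 6.45 Ω
X_C = 1/(ωC) = 5.24 Ω
X = 6.45 − 5.24 = 1.20 Ω

1.20 Ω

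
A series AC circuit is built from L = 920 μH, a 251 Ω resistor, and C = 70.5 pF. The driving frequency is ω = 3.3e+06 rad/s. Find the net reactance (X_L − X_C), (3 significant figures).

X_L = ωL = 3040 Ω
X_C = 1/(ωC) = 4300 Ω
X = 3040 − 4300 = -1260 Ω

-1260 Ω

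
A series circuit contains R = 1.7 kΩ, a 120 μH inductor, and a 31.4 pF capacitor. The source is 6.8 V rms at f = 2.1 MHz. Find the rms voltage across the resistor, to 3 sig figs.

ω = 2πf = 1.319e+07 rad/s
X_L = ωL = 1580 Ω
X_C = 1/(ωC) = 2410 Ω
Net reactance X = X_L − X_C = -830 Ω
Z = 1700 − j830 Ω
|Z| = √(1700² + 830²) = 1890 Ω
I = V/|Z| = 3.59 mA
V_R = I·|Z_R| = 0.00359 × 1700 = 6.11 V

6.11 V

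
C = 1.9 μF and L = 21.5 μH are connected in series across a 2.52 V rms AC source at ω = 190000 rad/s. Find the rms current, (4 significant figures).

1.916 A

X_L = ωL = 4.085 Ω
X_C = 1/(ωC) = 2.770 Ω
Net reactance X = X_L − X_C = 1.315 Ω
Z = j1.315 Ω
|Z| = √(0² + 1.315²) = 1.315 Ω
I = V/|Z| = 2.52/1.315 = 1.916 A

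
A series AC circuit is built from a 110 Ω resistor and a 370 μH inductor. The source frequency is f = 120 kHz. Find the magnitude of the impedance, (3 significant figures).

ω = 2πf = 754000 rad/s
X_L = ωL = 279 Ω
Z = 110 + j279 Ω
|Z| = √(110² + 279²) = 300 Ω

300 Ω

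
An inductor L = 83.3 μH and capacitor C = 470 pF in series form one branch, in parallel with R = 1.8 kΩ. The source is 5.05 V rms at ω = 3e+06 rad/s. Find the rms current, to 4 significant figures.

X_L = ωL = 249.9 Ω
X_C = 1/(ωC) = 709.2 Ω
Branch 1: Z₁ = R = 1800 Ω
Branch 2 (series LC): Z₂ = j(X_L − X_C) = −j459.3 Ω
Parallel: Z = Z₁Z₂/(Z₁+Z₂), |Z| = 445.1 Ω, ∠Z = -75.68°
I = V/|Z| = 5.05/445.1 = 11.35 mA

11.35 mA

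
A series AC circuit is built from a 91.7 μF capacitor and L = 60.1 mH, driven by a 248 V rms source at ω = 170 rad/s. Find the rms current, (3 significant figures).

4.60 A

X_L = ωL = 10.2 Ω
X_C = 1/(ωC) = 64.1 Ω
Net reactance X = X_L − X_C = -53.9 Ω
Z = − j53.9 Ω
|Z| = √(0² + 53.9²) = 53.9 Ω
I = V/|Z| = 248/53.9 = 4.60 A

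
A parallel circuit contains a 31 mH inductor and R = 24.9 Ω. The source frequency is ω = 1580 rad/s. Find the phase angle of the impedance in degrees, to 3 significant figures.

26.9°

X_L = ωL = 49.0 Ω
Parallel: admittances add. Y = 1/R + 1/(jωL)
Y = (0.0402 − j0.0204) S
|Y| = 0.0451 S → |Z| = 1/|Y| = 22.2 Ω, ∠Z = −∠Y = 26.9°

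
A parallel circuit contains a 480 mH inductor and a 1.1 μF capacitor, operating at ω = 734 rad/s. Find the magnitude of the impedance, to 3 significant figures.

492 Ω

X_L = ωL = 352 Ω
X_C = 1/(ωC) = 1240 Ω
Parallel: admittances add. Y = 1/(jωL) + jωC
Y = (0 − j0.00203) S
|Y| = 0.00203 S → |Z| = 1/|Y| = 492 Ω, ∠Z = −∠Y = 90.0°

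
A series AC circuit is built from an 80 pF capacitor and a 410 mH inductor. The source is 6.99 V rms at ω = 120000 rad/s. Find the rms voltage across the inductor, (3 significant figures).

6.26 V

X_L = ωL = 49200 Ω
X_C = 1/(ωC) = 104000 Ω
Net reactance X = X_L − X_C = -55000 Ω
Z = − j55000 Ω
|Z| = √(0² + 55000²) = 55000 Ω
I = V/|Z| = 127 μA
V_L = I·|Z_L| = 0.000127 × 49200 = 6.26 V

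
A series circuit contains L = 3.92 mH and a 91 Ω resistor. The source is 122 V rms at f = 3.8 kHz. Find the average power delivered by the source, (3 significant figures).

ω = 2πf = 23880 rad/s
X_L = ωL = 93.6 Ω
Z = 91.0 + j93.6 Ω
|Z| = √(91.0² + 93.6²) = 131 Ω
∠Z = arctan(93.6/91.0) = 45.8°
I = V/|Z| = 935 mA
P = VI cos φ = 122 × 0.935 × cos(45.8°) = 79.5 W

79.5 W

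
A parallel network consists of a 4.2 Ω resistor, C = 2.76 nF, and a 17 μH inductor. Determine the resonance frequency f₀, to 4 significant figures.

734.8 kHz

ω₀ = 1/√(LC) = 1/√(1.7e-05 × 2.76e-09) = 4.617e+06 rad/s
f₀ = ω₀/(2π) = 734.8 kHz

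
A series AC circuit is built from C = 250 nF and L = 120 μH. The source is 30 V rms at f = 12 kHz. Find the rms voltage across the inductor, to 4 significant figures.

ω = 2πf = 75400 rad/s
X_L = ωL = 9.048 Ω
X_C = 1/(ωC) = 53.05 Ω
Net reactance X = X_L − X_C = -44.00 Ω
Z = − j44.00 Ω
|Z| = √(0² + 44.00²) = 44.00 Ω
I = V/|Z| = 681.8 mA
V_L = I·|Z_L| = 0.6818 × 9.048 = 6.168 V

6.168 V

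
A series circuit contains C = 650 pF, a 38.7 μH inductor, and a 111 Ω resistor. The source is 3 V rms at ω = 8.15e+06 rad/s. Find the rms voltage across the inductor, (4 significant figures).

5.619 V

X_L = ωL = 315.4 Ω
X_C = 1/(ωC) = 188.8 Ω
Net reactance X = X_L − X_C = 126.6 Ω
Z = 111.0 + j126.6 Ω
|Z| = √(111.0² + 126.6²) = 168.4 Ω
I = V/|Z| = 17.81 mA
V_L = I·|Z_L| = 0.01781 × 315.4 = 5.619 V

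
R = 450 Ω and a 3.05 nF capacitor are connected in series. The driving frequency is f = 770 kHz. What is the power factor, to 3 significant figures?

0.989

ω = 2πf = 4.838e+06 rad/s
X_C = 1/(ωC) = 67.8 Ω
Z = 450 − j67.8 Ω
|Z| = √(450² + 67.8²) = 455 Ω
∠Z = arctan(-67.8/450) = -8.56°
cos φ = cos(-8.56°) = 0.989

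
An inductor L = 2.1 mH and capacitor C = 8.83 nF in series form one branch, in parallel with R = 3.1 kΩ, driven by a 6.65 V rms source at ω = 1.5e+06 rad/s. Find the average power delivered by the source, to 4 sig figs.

14.27 mW

X_L = ωL = 3150 Ω
X_C = 1/(ωC) = 75.50 Ω
Branch 1: Z₁ = R = 3100 Ω
Branch 2 (series LC): Z₂ = j(X_L − X_C) = j3074 Ω
Parallel: Z = Z₁Z₂/(Z₁+Z₂), |Z| = 2183 Ω, ∠Z = 45.24°
I = V/|Z| = 3.046 mA
P = VI cos φ = 6.65 × 0.003046 × cos(45.24°) = 14.27 mW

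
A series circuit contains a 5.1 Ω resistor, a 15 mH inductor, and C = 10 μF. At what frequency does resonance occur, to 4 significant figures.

410.9 Hz

ω₀ = 1/√(LC) = 1/√(0.015 × 1e-05) = 2582 rad/s
f₀ = ω₀/(2π) = 410.9 Hz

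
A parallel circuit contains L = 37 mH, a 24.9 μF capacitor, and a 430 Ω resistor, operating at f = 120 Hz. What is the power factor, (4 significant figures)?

0.1350

ω = 2πf = 754.0 rad/s
X_L = ωL = 27.90 Ω
X_C = 1/(ωC) = 53.26 Ω
Parallel: admittances add. Y = 1/R + 1/(jωL) + jωC
Y = (0.002326 − j0.01707) S
|Y| = 0.01723 S → |Z| = 1/|Y| = 58.04 Ω, ∠Z = −∠Y = 82.24°
cos φ = cos(82.24°) = 0.1350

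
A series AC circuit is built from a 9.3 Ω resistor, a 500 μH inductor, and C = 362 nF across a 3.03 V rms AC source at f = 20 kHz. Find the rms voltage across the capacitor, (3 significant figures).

ω = 2πf = 125700 rad/s
X_L = ωL = 62.8 Ω
X_C = 1/(ωC) = 22.0 Ω
Net reactance X = X_L − X_C = 40.8 Ω
Z = 9.30 + j40.8 Ω
|Z| = √(9.30² + 40.8²) = 41.9 Ω
I = V/|Z| = 72.3 mA
V_C = I·|Z_C| = 0.0723 × 22.0 = 1.59 V

1.59 V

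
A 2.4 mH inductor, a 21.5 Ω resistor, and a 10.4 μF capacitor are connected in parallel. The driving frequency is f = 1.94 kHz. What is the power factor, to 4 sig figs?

0.4489

ω = 2πf = 12190 rad/s
X_L = ωL = 29.25 Ω
X_C = 1/(ωC) = 7.888 Ω
Parallel: admittances add. Y = 1/R + 1/(jωL) + jωC
Y = (0.04651 + j0.09259) S
|Y| = 0.1036 S → |Z| = 1/|Y| = 9.651 Ω, ∠Z = −∠Y = -63.33°
cos φ = cos(-63.33°) = 0.4489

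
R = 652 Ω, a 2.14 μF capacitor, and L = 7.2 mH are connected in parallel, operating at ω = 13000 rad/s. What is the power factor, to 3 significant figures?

0.0891

X_L = ωL = 93.6 Ω
X_C = 1/(ωC) = 35.9 Ω
Parallel: admittances add. Y = 1/R + 1/(jωL) + jωC
Y = (0.00153 + j0.0171) S
|Y| = 0.0172 S → |Z| = 1/|Y| = 58.1 Ω, ∠Z = −∠Y = -84.9°
cos φ = cos(-84.9°) = 0.0891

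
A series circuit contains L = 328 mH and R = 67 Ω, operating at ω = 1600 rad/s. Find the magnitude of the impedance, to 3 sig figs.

529 Ω

X_L = ωL = 525 Ω
Z = 67.0 + j525 Ω
|Z| = √(67.0² + 525²) = 529 Ω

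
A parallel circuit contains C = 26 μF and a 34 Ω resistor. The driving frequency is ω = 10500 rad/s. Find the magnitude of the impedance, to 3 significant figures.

3.64 Ω

X_C = 1/(ωC) = 3.66 Ω
Parallel: admittances add. Y = 1/R + jωC
Y = (0.0294 + j0.273) S
|Y| = 0.275 S → |Z| = 1/|Y| = 3.64 Ω, ∠Z = −∠Y = -83.9°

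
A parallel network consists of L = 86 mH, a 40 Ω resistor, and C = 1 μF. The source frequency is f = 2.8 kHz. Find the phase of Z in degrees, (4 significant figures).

ω = 2πf = 17590 rad/s
X_L = ωL = 1513 Ω
X_C = 1/(ωC) = 56.84 Ω
Parallel: admittances add. Y = 1/R + 1/(jωL) + jωC
Y = (0.02500 + j0.01693) S
|Y| = 0.03019 S → |Z| = 1/|Y| = 33.12 Ω, ∠Z = −∠Y = -34.11°

-34.11°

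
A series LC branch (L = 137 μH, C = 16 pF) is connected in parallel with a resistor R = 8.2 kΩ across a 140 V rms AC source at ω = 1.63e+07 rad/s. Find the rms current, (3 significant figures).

X_L = ωL = 2230 Ω
X_C = 1/(ωC) = 3830 Ω
Branch 1: Z₁ = R = 8200 Ω
Branch 2 (series LC): Z₂ = j(X_L − X_C) = −j1600 Ω
Parallel: Z = Z₁Z₂/(Z₁+Z₂), |Z| = 1570 Ω, ∠Z = -79.0°
I = V/|Z| = 140/1570 = 89.1 mA

89.1 mA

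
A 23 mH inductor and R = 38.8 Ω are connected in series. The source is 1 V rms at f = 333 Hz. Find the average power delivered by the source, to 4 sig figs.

ω = 2πf = 2092 rad/s
X_L = ωL = 48.12 Ω
Z = 38.80 + j48.12 Ω
|Z| = √(38.80² + 48.12²) = 61.82 Ω
∠Z = arctan(48.12/38.80) = 51.12°
I = V/|Z| = 16.18 mA
P = VI cos φ = 1 × 0.01618 × cos(51.12°) = 10.15 mW

10.15 mW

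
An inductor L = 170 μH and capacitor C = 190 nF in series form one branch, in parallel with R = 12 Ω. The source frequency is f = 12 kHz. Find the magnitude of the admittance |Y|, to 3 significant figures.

85.2 mS

ω = 2πf = 75400 rad/s
X_L = ωL = 12.8 Ω
X_C = 1/(ωC) = 69.8 Ω
Branch 1: Z₁ = R = 12.0 Ω
Branch 2 (series LC): Z₂ = j(X_L − X_C) = −j57.0 Ω
Parallel: Z = Z₁Z₂/(Z₁+Z₂), |Z| = 11.7 Ω, ∠Z = -11.9°
|Y| = 1/|Z| = 85.2 mS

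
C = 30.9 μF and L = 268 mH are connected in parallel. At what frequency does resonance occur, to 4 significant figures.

ω₀ = 1/√(LC) = 1/√(0.268 × 3.09e-05) = 347.5 rad/s
f₀ = ω₀/(2π) = 55.31 Hz

55.31 Hz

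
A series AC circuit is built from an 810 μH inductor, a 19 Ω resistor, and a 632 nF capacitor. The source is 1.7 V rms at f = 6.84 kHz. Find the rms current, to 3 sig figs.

89.0 mA

ω = 2πf = 42980 rad/s
X_L = ωL = 34.8 Ω
X_C = 1/(ωC) = 36.8 Ω
Net reactance X = X_L − X_C = -2.01 Ω
Z = 19.0 − j2.01 Ω
|Z| = √(19.0² + 2.01²) = 19.1 Ω
I = V/|Z| = 1.7/19.1 = 89.0 mA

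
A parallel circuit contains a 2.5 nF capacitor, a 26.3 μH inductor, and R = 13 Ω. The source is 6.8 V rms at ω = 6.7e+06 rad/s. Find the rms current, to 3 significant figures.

528 mA

X_L = ωL = 176 Ω
X_C = 1/(ωC) = 59.7 Ω
Parallel: admittances add. Y = 1/R + 1/(jωL) + jωC
Y = (0.0769 + j0.0111) S
|Y| = 0.0777 S → |Z| = 1/|Y| = 12.9 Ω, ∠Z = −∠Y = -8.19°
I = V/|Z| = 6.8/12.9 = 528 mA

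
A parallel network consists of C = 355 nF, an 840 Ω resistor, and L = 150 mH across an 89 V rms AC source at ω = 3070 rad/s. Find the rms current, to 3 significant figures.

X_L = ωL = 460 Ω
X_C = 1/(ωC) = 918 Ω
Parallel: admittances add. Y = 1/R + 1/(jωL) + jωC
Y = (0.00119 − j0.00108) S
|Y| = 0.00161 S → |Z| = 1/|Y| = 622 Ω, ∠Z = −∠Y = 42.3°
I = V/|Z| = 89/622 = 143 mA

143 mA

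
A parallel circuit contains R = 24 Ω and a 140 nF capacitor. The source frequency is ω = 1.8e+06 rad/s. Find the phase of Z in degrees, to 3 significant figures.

X_C = 1/(ωC) = 3.97 Ω
Parallel: admittances add. Y = 1/R + jωC
Y = (0.0417 + j0.252) S
|Y| = 0.255 S → |Z| = 1/|Y| = 3.92 Ω, ∠Z = −∠Y = -80.6°

-80.6°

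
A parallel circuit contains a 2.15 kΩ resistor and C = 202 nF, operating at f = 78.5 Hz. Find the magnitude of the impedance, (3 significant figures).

2100 Ω

ω = 2πf = 493.2 rad/s
X_C = 1/(ωC) = 10000 Ω
Parallel: admittances add. Y = 1/R + jωC
Y = (0.000465 + j9.96e-05) S
|Y| = 0.000476 S → |Z| = 1/|Y| = 2100 Ω, ∠Z = −∠Y = -12.1°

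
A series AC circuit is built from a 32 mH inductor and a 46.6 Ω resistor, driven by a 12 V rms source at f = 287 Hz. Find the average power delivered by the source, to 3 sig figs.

1.22 W

ω = 2πf = 1803 rad/s
X_L = ωL = 57.7 Ω
Z = 46.6 + j57.7 Ω
|Z| = √(46.6² + 57.7²) = 74.2 Ω
∠Z = arctan(57.7/46.6) = 51.1°
I = V/|Z| = 162 mA
P = VI cos φ = 12 × 0.162 × cos(51.1°) = 1.22 W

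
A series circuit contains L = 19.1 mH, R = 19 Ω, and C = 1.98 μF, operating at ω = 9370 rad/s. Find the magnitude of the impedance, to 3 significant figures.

X_L = ωL = 179 Ω
X_C = 1/(ωC) = 53.9 Ω
Net reactance X = X_L − X_C = 125 Ω
Z = 19.0 + j125 Ω
|Z| = √(19.0² + 125²) = 127 Ω

127 Ω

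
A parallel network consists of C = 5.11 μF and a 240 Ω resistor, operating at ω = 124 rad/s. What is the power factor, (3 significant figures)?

0.989

X_C = 1/(ωC) = 1580 Ω
Parallel: admittances add. Y = 1/R + jωC
Y = (0.00417 + j0.000634) S
|Y| = 0.00421 S → |Z| = 1/|Y| = 237 Ω, ∠Z = −∠Y = -8.65°
cos φ = cos(-8.65°) = 0.989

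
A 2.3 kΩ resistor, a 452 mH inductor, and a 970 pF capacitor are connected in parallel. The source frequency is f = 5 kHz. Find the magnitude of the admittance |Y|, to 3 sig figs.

ω = 2πf = 31420 rad/s
X_L = ωL = 14200 Ω
X_C = 1/(ωC) = 32800 Ω
Parallel: admittances add. Y = 1/R + 1/(jωL) + jωC
Y = (0.000435 − j3.99e-05) S
|Y| = 0.000437 S → |Z| = 1/|Y| = 2290 Ω, ∠Z = −∠Y = 5.25°

437 μS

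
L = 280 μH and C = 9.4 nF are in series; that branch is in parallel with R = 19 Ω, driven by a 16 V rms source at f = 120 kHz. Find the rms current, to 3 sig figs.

ω = 2πf = 754000 rad/s
X_L = ωL = 211 Ω
X_C = 1/(ωC) = 141 Ω
Branch 1: Z₁ = R = 19.0 Ω
Branch 2 (series LC): Z₂ = j(X_L − X_C) = j70.0 Ω
Parallel: Z = Z₁Z₂/(Z₁+Z₂), |Z| = 18.3 Ω, ∠Z = 15.2°
I = V/|Z| = 16/18.3 = 873 mA

873 mA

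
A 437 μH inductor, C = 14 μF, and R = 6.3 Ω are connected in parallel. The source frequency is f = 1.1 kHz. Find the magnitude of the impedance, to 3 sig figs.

3.53 Ω

ω = 2πf = 6912 rad/s
X_L = ωL = 3.02 Ω
X_C = 1/(ωC) = 10.3 Ω
Parallel: admittances add. Y = 1/R + 1/(jωL) + jωC
Y = (0.159 − j0.234) S
|Y| = 0.283 S → |Z| = 1/|Y| = 3.53 Ω, ∠Z = −∠Y = 55.9°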